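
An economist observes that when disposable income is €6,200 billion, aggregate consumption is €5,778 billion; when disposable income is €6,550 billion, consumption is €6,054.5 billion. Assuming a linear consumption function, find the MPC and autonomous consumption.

MPC = ΔC/ΔY = (6054.5 − 5778)/(6550 − 6200) = 276.5/350 = 0.79
a = C − MPC·Y = 5778 − 0.79(6200) = 5778 − 4898 = 880

MPC = 0.79; a = 880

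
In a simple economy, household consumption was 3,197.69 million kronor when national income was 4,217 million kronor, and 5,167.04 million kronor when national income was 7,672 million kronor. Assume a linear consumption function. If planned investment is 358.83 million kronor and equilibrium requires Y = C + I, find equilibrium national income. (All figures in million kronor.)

Y = 2681

MPC = (5167.04 − 3197.69)/(7672 − 4217) = 1969.35/3455 = 0.57
a = 3197.69 − 0.57(4217) = 794
Equilibrium: Y = 794 + 0.57Y + 358.83
0.43Y = 1152.83, so Y = 1152.83/0.43 = 2681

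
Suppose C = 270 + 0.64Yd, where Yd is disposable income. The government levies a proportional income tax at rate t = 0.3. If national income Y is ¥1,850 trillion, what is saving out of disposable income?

S = 196.2

Yd = (1 − 0.3)(1850) = 0.7(1850) = 1295
C = 270 + 0.64(1295) = 270 + 828.8 = 1098.8
S = Yd − C = 1295 − 1098.8 = 196.2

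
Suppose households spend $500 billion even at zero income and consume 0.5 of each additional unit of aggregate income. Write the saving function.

S = -500 + 0.5Y

S = Y − C = Y − (500 + 0.5Y) = -500 + (1 − 0.5)Y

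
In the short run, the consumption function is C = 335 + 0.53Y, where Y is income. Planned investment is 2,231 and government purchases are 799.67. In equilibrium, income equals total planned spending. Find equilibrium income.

Y = 7161

Y = C + I + G = 335 + 0.53Y + 2231 + 799.67
Y − 0.53Y = 3365.67
0.47Y = 3365.67, so Y = 3365.67/0.47 = 7161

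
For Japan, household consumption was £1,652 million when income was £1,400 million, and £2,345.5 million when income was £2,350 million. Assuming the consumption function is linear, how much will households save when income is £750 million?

MPC = (2345.5 − 1652)/(2350 − 1400) = 693.5/950 = 0.73
a = 1652 − 0.73(1400) = 1652 − 1022 = 630
C = 630 + 0.73(750) = 1177.5
S = 750 − 1177.5 = -427.5

S = -427.5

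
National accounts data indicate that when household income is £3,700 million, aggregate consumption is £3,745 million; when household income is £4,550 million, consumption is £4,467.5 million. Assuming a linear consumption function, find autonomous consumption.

MPC = ΔC/ΔY = (4467.5 − 3745)/(4550 − 3700) = 722.5/850 = 0.85
a = C − MPC·Y = 3745 − 0.85(3700) = 3745 − 3145 = 600

a = 600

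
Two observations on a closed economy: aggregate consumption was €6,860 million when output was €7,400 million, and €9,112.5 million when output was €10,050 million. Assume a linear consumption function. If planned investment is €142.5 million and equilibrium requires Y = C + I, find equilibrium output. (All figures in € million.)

MPC = (9112.5 − 6860)/(10050 − 7400) = 2252.5/2650 = 0.85
a = 6860 − 0.85(7400) = 570
Equilibrium: Y = 570 + 0.85Y + 142.5
0.15Y = 712.5, so Y = 712.5/0.15 = 4750

Y = 4750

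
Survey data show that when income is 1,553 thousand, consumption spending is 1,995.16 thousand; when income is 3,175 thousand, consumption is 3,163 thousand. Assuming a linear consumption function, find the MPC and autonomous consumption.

MPC = ΔC/ΔY = (3163 − 1995.16)/(3175 − 1553) = 1167.84/1622 = 0.72
a = C − MPC·Y = 1995.16 − 0.72(1553) = 1995.16 − 1118.16 = 877

MPC = 0.72; a = 877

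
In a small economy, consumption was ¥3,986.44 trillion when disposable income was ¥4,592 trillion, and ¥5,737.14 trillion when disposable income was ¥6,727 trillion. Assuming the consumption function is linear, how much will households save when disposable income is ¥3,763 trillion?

S = 456.34

MPC = (5737.14 − 3986.44)/(6727 − 4592) = 1750.7/2135 = 0.82
a = 3986.44 − 0.82(4592) = 3986.44 − 3765.44 = 221
C = 221 + 0.82(3763) = 3306.66
S = 3763 − 3306.66 = 456.34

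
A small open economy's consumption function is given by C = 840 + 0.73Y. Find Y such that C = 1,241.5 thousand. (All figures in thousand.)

840 + 0.73Y = 1241.5
0.73Y = 401.5, so Y = 401.5/0.73 = 550

Y = 550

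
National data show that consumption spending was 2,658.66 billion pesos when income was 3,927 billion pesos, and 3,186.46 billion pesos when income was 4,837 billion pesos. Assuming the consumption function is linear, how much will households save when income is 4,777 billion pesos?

MPC = (3186.46 − 2658.66)/(4837 − 3927) = 527.8/910 = 0.58
a = 2658.66 − 0.58(3927) = 2658.66 − 2277.66 = 381
C = 381 + 0.58(4777) = 3151.66
S = 4777 − 3151.66 = 1625.34

S = 1625.34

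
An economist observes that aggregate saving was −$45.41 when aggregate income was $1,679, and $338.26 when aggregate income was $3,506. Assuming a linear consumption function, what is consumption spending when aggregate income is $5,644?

C = 4856.76

MPS = ΔS/ΔY = (338.26 − (-45.41))/(3506 − 1679) = 383.67/1827 = 0.21
MPC = 1 − MPS = 0.79
Autonomous saving = -45.41 − 0.21(1679) = -398, so a = 398
C = 398 + 0.79(5644) = 398 + 4458.76 = 4856.76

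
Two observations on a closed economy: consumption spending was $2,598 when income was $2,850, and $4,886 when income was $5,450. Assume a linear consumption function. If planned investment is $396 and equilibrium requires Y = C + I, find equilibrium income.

MPC = (4886 − 2598)/(5450 − 2850) = 2288/2600 = 0.88
a = 2598 − 0.88(2850) = 90
Equilibrium: Y = 90 + 0.88Y + 396
0.12Y = 486, so Y = 486/0.12 = 4050

Y = 4050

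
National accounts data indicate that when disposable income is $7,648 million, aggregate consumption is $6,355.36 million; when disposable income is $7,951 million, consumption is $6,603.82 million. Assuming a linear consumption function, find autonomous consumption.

a = 84

MPC = ΔC/ΔY = (6603.82 − 6355.36)/(7951 − 7648) = 248.46/303 = 0.82
a = C − MPC·Y = 6355.36 − 0.82(7648) = 6355.36 − 6271.36 = 84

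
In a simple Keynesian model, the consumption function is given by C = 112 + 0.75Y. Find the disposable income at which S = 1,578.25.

Y = 6761

S = Y − C = -112 + 0.25Y
-112 + 0.25Y = 1578.25, so 0.25Y = 1690.25 and Y = 6761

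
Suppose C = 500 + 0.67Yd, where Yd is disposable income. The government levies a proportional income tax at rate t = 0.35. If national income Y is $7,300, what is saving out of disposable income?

S = 1065.85

Yd = (1 − 0.35)(7300) = 0.65(7300) = 4745
C = 500 + 0.67(4745) = 500 + 3179.15 = 3679.15
S = Yd − C = 4745 − 3679.15 = 1065.85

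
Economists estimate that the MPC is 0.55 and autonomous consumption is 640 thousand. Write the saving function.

S = -640 + 0.45Y

S = Y − C = Y − (640 + 0.55Y) = -640 + (1 − 0.55)Y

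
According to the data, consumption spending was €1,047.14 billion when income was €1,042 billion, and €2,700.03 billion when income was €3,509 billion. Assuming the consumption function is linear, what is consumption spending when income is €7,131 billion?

MPC = (2700.03 − 1047.14)/(3509 − 1042) = 1652.89/2467 = 0.67
a = 1047.14 − 0.67(1042) = 1047.14 − 698.14 = 349
C = 349 + 0.67(7131) = 349 + 4777.77 = 5126.77

C = 5126.77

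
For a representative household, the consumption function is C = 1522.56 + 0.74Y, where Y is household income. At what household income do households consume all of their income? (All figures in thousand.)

Y = 5856

At break-even, C = Y: 1522.56 + 0.74Y = Y
0.26Y = 1522.56, so Y = 1522.56/0.26 = 5856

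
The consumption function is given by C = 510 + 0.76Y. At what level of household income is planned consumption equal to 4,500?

510 + 0.76Y = 4500
0.76Y = 3990, so Y = 3990/0.76 = 5250

Y = 5250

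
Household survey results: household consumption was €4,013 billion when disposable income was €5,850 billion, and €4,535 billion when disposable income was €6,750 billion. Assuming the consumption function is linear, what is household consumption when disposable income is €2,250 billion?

C = 1925

MPC = (4535 − 4013)/(6750 − 5850) = 522/900 = 0.58
a = 4013 − 0.58(5850) = 4013 − 3393 = 620
C = 620 + 0.58(2250) = 620 + 1305 = 1925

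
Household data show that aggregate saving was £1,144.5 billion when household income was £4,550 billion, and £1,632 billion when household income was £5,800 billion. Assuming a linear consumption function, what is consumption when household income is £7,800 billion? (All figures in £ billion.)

MPS = ΔS/ΔY = (1632 − 1144.5)/(5800 − 4550) = 487.5/1250 = 0.39
MPC = 1 − MPS = 0.61
Autonomous saving = 1144.5 − 0.39(4550) = -630, so a = 630
C = 630 + 0.61(7800) = 630 + 4758 = 5388

C = 5388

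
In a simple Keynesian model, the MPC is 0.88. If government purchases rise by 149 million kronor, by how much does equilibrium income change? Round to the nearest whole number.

The multiplier is 1/(1 − MPC) = 1/0.12.
ΔY = 149/0.12 = 1241.67 ≈ 1242

ΔY ≈ 1242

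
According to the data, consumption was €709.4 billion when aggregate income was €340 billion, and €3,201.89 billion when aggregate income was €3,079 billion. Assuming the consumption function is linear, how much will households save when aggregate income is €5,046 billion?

S = 54.14

MPC = (3201.89 − 709.4)/(3079 − 340) = 2492.49/2739 = 0.91
a = 709.4 − 0.91(340) = 709.4 − 309.4 = 400
C = 400 + 0.91(5046) = 4991.86
S = 5046 − 4991.86 = 54.14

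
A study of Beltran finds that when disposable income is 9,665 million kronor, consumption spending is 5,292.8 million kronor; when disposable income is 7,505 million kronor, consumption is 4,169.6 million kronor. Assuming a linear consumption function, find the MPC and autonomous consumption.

MPC = 0.52; a = 267

MPC = ΔC/ΔY = (5292.8 − 4169.6)/(9665 − 7505) = 1123.2/2160 = 0.52
a = C − MPC·Y = 4169.6 − 0.52(7505) = 4169.6 − 3902.6 = 267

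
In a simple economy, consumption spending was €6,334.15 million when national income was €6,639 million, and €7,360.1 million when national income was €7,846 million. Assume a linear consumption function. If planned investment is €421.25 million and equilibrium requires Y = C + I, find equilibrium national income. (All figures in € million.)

Y = 7415

MPC = (7360.1 − 6334.15)/(7846 − 6639) = 1025.95/1207 = 0.85
a = 6334.15 − 0.85(6639) = 691
Equilibrium: Y = 691 + 0.85Y + 421.25
0.15Y = 1112.25, so Y = 1112.25/0.15 = 7415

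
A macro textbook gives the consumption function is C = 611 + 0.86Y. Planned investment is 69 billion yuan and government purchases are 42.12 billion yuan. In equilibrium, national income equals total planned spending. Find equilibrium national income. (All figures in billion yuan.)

Y = C + I + G = 611 + 0.86Y + 69 + 42.12
Y − 0.86Y = 722.12
0.14Y = 722.12, so Y = 722.12/0.14 = 5158

Y = 5158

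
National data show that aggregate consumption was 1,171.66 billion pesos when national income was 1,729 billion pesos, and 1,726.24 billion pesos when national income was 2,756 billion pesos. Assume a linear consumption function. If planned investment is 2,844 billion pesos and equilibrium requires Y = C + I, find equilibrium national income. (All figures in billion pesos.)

MPC = (1726.24 − 1171.66)/(2756 − 1729) = 554.58/1027 = 0.54
a = 1171.66 − 0.54(1729) = 238
Equilibrium: Y = 238 + 0.54Y + 2844
0.46Y = 3082, so Y = 3082/0.46 = 6700

Y = 6700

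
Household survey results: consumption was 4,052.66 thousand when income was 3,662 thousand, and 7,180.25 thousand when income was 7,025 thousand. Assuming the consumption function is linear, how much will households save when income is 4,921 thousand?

MPC = (7180.25 − 4052.66)/(7025 − 3662) = 3127.59/3363 = 0.93
a = 4052.66 − 0.93(3662) = 4052.66 − 3405.66 = 647
C = 647 + 0.93(4921) = 5223.53
S = 4921 − 5223.53 = -302.53

S = -302.53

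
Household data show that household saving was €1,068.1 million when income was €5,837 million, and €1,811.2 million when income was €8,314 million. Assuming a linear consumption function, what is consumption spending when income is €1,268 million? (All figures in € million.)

C = 1570.6

MPS = ΔS/ΔY = (1811.2 − 1068.1)/(8314 − 5837) = 743.1/2477 = 0.3
MPC = 1 − MPS = 0.7
Autonomous saving = 1068.1 − 0.3(5837) = -683, so a = 683
C = 683 + 0.7(1268) = 683 + 887.6 = 1570.6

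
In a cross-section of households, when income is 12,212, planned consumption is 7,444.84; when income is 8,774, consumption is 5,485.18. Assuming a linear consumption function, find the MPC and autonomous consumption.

MPC = 0.57; a = 484

MPC = ΔC/ΔY = (7444.84 − 5485.18)/(12212 − 8774) = 1959.66/3438 = 0.57
a = C − MPC·Y = 5485.18 − 0.57(8774) = 5485.18 − 5001.18 = 484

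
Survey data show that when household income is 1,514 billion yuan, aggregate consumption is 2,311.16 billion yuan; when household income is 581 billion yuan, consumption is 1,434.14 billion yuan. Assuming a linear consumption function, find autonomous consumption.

MPC = ΔC/ΔY = (2311.16 − 1434.14)/(1514 − 581) = 877.02/933 = 0.94
a = C − MPC·Y = 1434.14 − 0.94(581) = 1434.14 − 546.14 = 888

a = 888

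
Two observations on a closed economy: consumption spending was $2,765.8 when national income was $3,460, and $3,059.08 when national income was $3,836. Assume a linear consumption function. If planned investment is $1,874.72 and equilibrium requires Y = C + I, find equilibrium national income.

MPC = (3059.08 − 2765.8)/(3836 − 3460) = 293.28/376 = 0.78
a = 2765.8 − 0.78(3460) = 67
Equilibrium: Y = 67 + 0.78Y + 1874.72
0.22Y = 1941.72, so Y = 1941.72/0.22 = 8826

Y = 8826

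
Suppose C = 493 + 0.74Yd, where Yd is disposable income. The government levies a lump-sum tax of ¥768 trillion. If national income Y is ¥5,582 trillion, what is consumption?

Yd = Y − T = 5582 − 768 = 4814
C = 493 + 0.74(4814) = 493 + 3562.36 = 4055.36

C = 4055.36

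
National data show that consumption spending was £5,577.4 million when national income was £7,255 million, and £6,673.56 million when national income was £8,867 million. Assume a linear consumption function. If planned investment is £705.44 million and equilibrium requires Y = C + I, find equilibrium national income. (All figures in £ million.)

Y = 4217

MPC = (6673.56 − 5577.4)/(8867 − 7255) = 1096.16/1612 = 0.68
a = 5577.4 − 0.68(7255) = 644
Equilibrium: Y = 644 + 0.68Y + 705.44
0.32Y = 1349.44, so Y = 1349.44/0.32 = 4217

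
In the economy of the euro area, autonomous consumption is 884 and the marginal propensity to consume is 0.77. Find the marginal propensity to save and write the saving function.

MPS = 0.23; S = -884 + 0.23Y

MPS = 1 − MPC = 1 − 0.77 = 0.23
S = Y − C = -884 + 0.23Y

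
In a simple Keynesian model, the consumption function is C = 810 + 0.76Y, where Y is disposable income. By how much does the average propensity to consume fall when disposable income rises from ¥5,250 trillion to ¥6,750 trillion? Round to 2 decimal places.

At Y = 5250: C = 810 + 0.76(5250) = 4800, APC = 4800/5250 = 0.914
At Y = 6750: C = 5940, APC = 5940/6750 = 0.880
Fall in APC = 0.914 − 0.880 = 0.034 ≈ 0.03

ΔAPC = 0.03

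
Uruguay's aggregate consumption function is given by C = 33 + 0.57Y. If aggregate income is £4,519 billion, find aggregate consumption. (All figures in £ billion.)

C = 2608.83

C = 33 + 0.57(4519) = 33 + 2575.83 = 2608.83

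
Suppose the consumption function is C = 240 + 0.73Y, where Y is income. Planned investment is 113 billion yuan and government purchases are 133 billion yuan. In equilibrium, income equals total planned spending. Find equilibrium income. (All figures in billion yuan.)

Y = C + I + G = 240 + 0.73Y + 113 + 133
Y − 0.73Y = 486
0.27Y = 486, so Y = 486/0.27 = 1800

Y = 1800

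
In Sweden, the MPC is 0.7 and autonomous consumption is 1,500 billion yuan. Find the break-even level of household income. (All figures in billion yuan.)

Y = 5000

At break-even, C = Y: 1500 + 0.7Y = Y
0.3Y = 1500, so Y = 1500/0.3 = 5000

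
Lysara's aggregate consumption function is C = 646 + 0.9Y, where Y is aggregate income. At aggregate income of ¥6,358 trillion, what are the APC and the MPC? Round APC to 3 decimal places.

MPC = 0.9 (the slope of the consumption function)
C = 646 + 0.9(6358) = 6368.2, so APC = 6368.2/6358 = 1.002

APC = 1.002; MPC = 0.9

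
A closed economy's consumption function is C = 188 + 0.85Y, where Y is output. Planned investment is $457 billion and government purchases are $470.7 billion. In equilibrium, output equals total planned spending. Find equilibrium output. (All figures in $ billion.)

Y = C + I + G = 188 + 0.85Y + 457 + 470.7
Y − 0.85Y = 1115.7
0.15Y = 1115.7, so Y = 1115.7/0.15 = 7438

Y = 7438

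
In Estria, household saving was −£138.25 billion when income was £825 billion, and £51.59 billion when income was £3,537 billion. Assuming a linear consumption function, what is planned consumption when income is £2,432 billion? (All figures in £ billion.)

MPS = ΔS/ΔY = (51.59 − (-138.25))/(3537 − 825) = 189.84/2712 = 0.07
MPC = 1 − MPS = 0.93
Autonomous saving = -138.25 − 0.07(825) = -196, so a = 196
C = 196 + 0.93(2432) = 196 + 2261.76 = 2457.76

C = 2457.76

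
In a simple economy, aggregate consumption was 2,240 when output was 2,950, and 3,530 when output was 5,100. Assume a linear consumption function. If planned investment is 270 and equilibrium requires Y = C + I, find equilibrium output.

MPC = (3530 − 2240)/(5100 − 2950) = 1290/2150 = 0.6
a = 2240 − 0.6(2950) = 470
Equilibrium: Y = 470 + 0.6Y + 270
0.4Y = 740, so Y = 740/0.4 = 1850

Y = 1850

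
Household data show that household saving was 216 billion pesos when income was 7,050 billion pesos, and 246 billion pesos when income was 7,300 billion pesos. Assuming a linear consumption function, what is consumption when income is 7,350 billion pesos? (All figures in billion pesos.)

MPS = ΔS/ΔY = (246 − 216)/(7300 − 7050) = 30/250 = 0.12
MPC = 1 − MPS = 0.88
Autonomous saving = 216 − 0.12(7050) = -630, so a = 630
C = 630 + 0.88(7350) = 630 + 6468 = 7098

C = 7098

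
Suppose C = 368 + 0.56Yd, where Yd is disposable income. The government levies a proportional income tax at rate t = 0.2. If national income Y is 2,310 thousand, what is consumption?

Yd = (1 − 0.2)(2310) = 0.8(2310) = 1848
C = 368 + 0.56(1848) = 368 + 1034.88 = 1402.88

C = 1402.88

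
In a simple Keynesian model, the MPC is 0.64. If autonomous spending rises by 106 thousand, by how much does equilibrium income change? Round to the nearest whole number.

The multiplier is 1/(1 − MPC) = 1/0.36.
ΔY = 106/0.36 = 294.44 ≈ 294

ΔY ≈ 294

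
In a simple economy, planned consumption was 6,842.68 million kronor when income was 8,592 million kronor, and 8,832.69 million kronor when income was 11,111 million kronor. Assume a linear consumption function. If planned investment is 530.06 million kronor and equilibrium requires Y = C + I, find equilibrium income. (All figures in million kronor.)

MPC = (8832.69 − 6842.68)/(11111 − 8592) = 1990.01/2519 = 0.79
a = 6842.68 − 0.79(8592) = 55
Equilibrium: Y = 55 + 0.79Y + 530.06
0.21Y = 585.06, so Y = 585.06/0.21 = 2786

Y = 2786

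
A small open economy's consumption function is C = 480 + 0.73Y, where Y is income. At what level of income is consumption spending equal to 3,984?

Y = 4800

480 + 0.73Y = 3984
0.73Y = 3504, so Y = 3504/0.73 = 4800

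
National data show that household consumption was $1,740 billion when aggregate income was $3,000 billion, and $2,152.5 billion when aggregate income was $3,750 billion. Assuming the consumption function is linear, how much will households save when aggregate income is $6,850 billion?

S = 2992.5

MPC = (2152.5 − 1740)/(3750 − 3000) = 412.5/750 = 0.55
a = 1740 − 0.55(3000) = 1740 − 1650 = 90
C = 90 + 0.55(6850) = 3857.5
S = 6850 − 3857.5 = 2992.5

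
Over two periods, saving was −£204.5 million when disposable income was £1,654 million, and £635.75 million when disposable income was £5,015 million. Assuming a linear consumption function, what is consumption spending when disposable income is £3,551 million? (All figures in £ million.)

C = 3281.25

MPS = ΔS/ΔY = (635.75 − (-204.5))/(5015 − 1654) = 840.25/3361 = 0.25
MPC = 1 − MPS = 0.75
Autonomous saving = -204.5 − 0.25(1654) = -618, so a = 618
C = 618 + 0.75(3551) = 618 + 2663.25 = 3281.25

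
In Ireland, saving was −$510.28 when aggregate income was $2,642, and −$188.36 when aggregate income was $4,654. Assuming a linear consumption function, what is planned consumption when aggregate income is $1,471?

C = 2168.64

MPS = ΔS/ΔY = (-188.36 − (-510.28))/(4654 − 2642) = 321.92/2012 = 0.16
MPC = 1 − MPS = 0.84
Autonomous saving = -510.28 − 0.16(2642) = -933, so a = 933
C = 933 + 0.84(1471) = 933 + 1235.64 = 2168.64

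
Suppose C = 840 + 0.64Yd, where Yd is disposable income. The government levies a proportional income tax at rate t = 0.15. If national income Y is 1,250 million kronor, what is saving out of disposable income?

S = -457.5

Yd = (1 − 0.15)(1250) = 0.85(1250) = 1062.5
C = 840 + 0.64(1062.5) = 840 + 680 = 1520
S = Yd − C = 1062.5 − 1520 = -457.5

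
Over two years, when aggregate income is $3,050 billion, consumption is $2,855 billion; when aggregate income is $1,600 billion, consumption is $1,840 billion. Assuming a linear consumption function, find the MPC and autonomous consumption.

MPC = 0.7; a = 720

MPC = ΔC/ΔY = (2855 − 1840)/(3050 − 1600) = 1015/1450 = 0.7
a = C − MPC·Y = 1840 − 0.7(1600) = 1840 − 1120 = 720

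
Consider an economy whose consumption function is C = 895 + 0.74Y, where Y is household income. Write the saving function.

S = Y − C = Y − (895 + 0.74Y) = -895 + (1 − 0.74)Y

S = -895 + 0.26Y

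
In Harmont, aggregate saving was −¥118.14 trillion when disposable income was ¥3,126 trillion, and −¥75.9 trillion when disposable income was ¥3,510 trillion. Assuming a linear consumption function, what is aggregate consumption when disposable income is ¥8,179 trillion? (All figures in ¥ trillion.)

MPS = ΔS/ΔY = (-75.9 − (-118.14))/(3510 − 3126) = 42.24/384 = 0.11
MPC = 1 − MPS = 0.89
Autonomous saving = -118.14 − 0.11(3126) = -462, so a = 462
C = 462 + 0.89(8179) = 462 + 7279.31 = 7741.31

C = 7741.31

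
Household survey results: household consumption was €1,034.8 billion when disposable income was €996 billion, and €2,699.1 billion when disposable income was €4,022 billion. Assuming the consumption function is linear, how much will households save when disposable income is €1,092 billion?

MPC = (2699.1 − 1034.8)/(4022 − 996) = 1664.3/3026 = 0.55
a = 1034.8 − 0.55(996) = 1034.8 − 547.8 = 487
C = 487 + 0.55(1092) = 1087.6
S = 1092 − 1087.6 = 4.4

S = 4.4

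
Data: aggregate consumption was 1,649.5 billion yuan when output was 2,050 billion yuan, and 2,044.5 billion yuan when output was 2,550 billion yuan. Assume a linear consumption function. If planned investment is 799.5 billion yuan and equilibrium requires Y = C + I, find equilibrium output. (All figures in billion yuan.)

Y = 3950

MPC = (2044.5 − 1649.5)/(2550 − 2050) = 395/500 = 0.79
a = 1649.5 − 0.79(2050) = 30
Equilibrium: Y = 30 + 0.79Y + 799.5
0.21Y = 829.5, so Y = 829.5/0.21 = 3950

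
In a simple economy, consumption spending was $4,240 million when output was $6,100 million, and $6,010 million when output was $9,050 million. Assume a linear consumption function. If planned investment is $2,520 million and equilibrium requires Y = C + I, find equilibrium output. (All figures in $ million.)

MPC = (6010 − 4240)/(9050 − 6100) = 1770/2950 = 0.6
a = 4240 − 0.6(6100) = 580
Equilibrium: Y = 580 + 0.6Y + 2520
0.4Y = 3100, so Y = 3100/0.4 = 7750

Y = 7750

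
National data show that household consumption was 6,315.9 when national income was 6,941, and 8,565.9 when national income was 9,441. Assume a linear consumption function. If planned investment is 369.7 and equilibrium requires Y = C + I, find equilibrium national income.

MPC = (8565.9 − 6315.9)/(9441 − 6941) = 2250/2500 = 0.9
a = 6315.9 − 0.9(6941) = 69
Equilibrium: Y = 69 + 0.9Y + 369.7
0.1Y = 438.7, so Y = 438.7/0.1 = 4387

Y = 4387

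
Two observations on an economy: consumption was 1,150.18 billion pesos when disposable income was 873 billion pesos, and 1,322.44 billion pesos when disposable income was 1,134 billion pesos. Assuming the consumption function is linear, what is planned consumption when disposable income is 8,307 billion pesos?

MPC = (1322.44 − 1150.18)/(1134 − 873) = 172.26/261 = 0.66
a = 1150.18 − 0.66(873) = 1150.18 − 576.18 = 574
C = 574 + 0.66(8307) = 574 + 5482.62 = 6056.62

C = 6056.62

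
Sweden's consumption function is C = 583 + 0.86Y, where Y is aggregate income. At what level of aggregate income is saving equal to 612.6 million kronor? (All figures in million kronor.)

S = Y − C = -583 + 0.14Y
-583 + 0.14Y = 612.6, so 0.14Y = 1195.6 and Y = 8540

Y = 8540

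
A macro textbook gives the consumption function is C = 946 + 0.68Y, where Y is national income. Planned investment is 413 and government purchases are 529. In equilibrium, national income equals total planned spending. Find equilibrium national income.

Y = 5900

Y = C + I + G = 946 + 0.68Y + 413 + 529
Y − 0.68Y = 1888
0.32Y = 1888, so Y = 1888/0.32 = 5900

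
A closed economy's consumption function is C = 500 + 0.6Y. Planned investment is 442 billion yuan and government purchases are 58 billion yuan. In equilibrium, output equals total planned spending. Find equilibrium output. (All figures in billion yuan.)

Y = C + I + G = 500 + 0.6Y + 442 + 58
Y − 0.6Y = 1000
0.4Y = 1000, so Y = 1000/0.4 = 2500

Y = 2500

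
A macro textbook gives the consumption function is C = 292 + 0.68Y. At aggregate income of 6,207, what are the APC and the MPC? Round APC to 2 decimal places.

APC = 0.73; MPC = 0.68

MPC = 0.68 (the slope of the consumption function)
C = 292 + 0.68(6207) = 4512.76, so APC = 4512.76/6207 = 0.73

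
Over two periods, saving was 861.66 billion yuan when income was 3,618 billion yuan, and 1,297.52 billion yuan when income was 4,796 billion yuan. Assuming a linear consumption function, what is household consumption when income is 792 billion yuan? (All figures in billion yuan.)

C = 975.96

MPS = ΔS/ΔY = (1297.52 − 861.66)/(4796 − 3618) = 435.86/1178 = 0.37
MPC = 1 − MPS = 0.63
Autonomous saving = 861.66 − 0.37(3618) = -477, so a = 477
C = 477 + 0.63(792) = 477 + 498.96 = 975.96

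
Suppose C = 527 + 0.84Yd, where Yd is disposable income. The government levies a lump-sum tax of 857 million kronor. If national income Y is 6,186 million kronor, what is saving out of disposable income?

Yd = Y − T = 6186 − 857 = 5329
C = 527 + 0.84(5329) = 527 + 4476.36 = 5003.36
S = Yd − C = 5329 − 5003.36 = 325.64

S = 325.64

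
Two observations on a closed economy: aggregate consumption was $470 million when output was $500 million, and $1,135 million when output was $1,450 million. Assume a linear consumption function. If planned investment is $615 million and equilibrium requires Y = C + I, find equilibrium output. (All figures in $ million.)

MPC = (1135 − 470)/(1450 − 500) = 665/950 = 0.7
a = 470 − 0.7(500) = 120
Equilibrium: Y = 120 + 0.7Y + 615
0.3Y = 735, so Y = 735/0.3 = 2450

Y = 2450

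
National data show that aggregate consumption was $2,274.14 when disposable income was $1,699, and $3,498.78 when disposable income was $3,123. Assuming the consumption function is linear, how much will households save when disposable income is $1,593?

S = -589.98

MPC = (3498.78 − 2274.14)/(3123 − 1699) = 1224.64/1424 = 0.86
a = 2274.14 − 0.86(1699) = 2274.14 − 1461.14 = 813
C = 813 + 0.86(1593) = 2182.98
S = 1593 − 2182.98 = -589.98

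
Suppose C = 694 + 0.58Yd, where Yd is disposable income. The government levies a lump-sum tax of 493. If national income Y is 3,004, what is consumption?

C = 2150.38

Yd = Y − T = 3004 − 493 = 2511
C = 694 + 0.58(2511) = 694 + 1456.38 = 2150.38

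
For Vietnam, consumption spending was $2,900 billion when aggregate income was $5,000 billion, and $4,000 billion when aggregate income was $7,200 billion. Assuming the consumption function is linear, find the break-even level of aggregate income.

Y = 800

MPC = (4000 − 2900)/(7200 − 5000) = 1100/2200 = 0.5
a = 2900 − 0.5(5000) = 2900 − 2500 = 400
Break-even: Y = a/(1−MPC) = 400/0.5 = 800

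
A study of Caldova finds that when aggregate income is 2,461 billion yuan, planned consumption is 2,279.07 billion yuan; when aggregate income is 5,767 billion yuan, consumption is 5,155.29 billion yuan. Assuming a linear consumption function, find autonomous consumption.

a = 138

MPC = ΔC/ΔY = (5155.29 − 2279.07)/(5767 − 2461) = 2876.22/3306 = 0.87
a = C − MPC·Y = 2279.07 − 0.87(2461) = 2279.07 − 2141.07 = 138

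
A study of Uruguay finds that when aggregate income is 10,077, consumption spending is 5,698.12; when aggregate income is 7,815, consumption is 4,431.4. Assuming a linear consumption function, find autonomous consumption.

a = 55

MPC = ΔC/ΔY = (5698.12 − 4431.4)/(10077 − 7815) = 1266.72/2262 = 0.56
a = C − MPC·Y = 4431.4 − 0.56(7815) = 4431.4 − 4376.4 = 55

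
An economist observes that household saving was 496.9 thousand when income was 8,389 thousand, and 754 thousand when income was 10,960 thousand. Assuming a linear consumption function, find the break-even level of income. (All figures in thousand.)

Y = 3420

MPS = ΔS/ΔY = (754 − 496.9)/(10960 − 8389) = 257.1/2571 = 0.1
MPC = 1 − MPS = 0.9
From S(8389) = 496.9: −a + 0.1(8389) = 496.9, so a = 838.9 − 496.9 = 342
Break-even (S = 0): Y = a/MPS = 342/0.1 = 3420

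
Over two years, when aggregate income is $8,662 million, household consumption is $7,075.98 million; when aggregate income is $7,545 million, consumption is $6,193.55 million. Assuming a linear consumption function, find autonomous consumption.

a = 233

MPC = ΔC/ΔY = (7075.98 − 6193.55)/(8662 − 7545) = 882.43/1117 = 0.79
a = C − MPC·Y = 6193.55 − 0.79(7545) = 6193.55 − 5960.55 = 233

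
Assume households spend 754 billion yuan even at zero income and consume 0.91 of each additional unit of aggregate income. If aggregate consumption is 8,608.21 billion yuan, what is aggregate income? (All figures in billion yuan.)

Y = 8631

754 + 0.91Y = 8608.21
0.91Y = 7854.21, so Y = 7854.21/0.91 = 8631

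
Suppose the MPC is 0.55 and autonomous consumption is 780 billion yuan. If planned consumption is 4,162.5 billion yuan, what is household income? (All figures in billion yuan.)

Y = 6150

780 + 0.55Y = 4162.5
0.55Y = 3382.5, so Y = 3382.5/0.55 = 6150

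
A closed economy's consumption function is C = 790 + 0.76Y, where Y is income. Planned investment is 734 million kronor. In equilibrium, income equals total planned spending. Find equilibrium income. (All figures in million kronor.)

Y = C + I = 790 + 0.76Y + 734
Y − 0.76Y = 1524
0.24Y = 1524, so Y = 1524/0.24 = 6350

Y = 6350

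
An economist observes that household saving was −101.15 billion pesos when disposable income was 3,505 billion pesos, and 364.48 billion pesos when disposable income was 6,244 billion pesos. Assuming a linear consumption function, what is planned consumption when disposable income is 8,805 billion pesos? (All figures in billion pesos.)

MPS = ΔS/ΔY = (364.48 − (-101.15))/(6244 − 3505) = 465.63/2739 = 0.17
MPC = 1 − MPS = 0.83
Autonomous saving = -101.15 − 0.17(3505) = -697, so a = 697
C = 697 + 0.83(8805) = 697 + 7308.15 = 8005.15

C = 8005.15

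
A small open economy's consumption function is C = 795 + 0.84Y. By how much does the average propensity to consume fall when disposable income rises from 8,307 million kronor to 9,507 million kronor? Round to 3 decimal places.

ΔAPC = 0.012

At Y = 8307: C = 795 + 0.84(8307) = 7772.88, APC = 7772.88/8307 = 0.9357
At Y = 9507: C = 8780.88, APC = 8780.88/9507 = 0.9236
Fall in APC = 0.9357 − 0.9236 = 0.0121 ≈ 0.012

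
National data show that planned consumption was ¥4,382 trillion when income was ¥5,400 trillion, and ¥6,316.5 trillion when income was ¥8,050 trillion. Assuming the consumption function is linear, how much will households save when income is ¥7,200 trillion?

MPC = (6316.5 − 4382)/(8050 − 5400) = 1934.5/2650 = 0.73
a = 4382 − 0.73(5400) = 4382 − 3942 = 440
C = 440 + 0.73(7200) = 5696
S = 7200 − 5696 = 1504

S = 1504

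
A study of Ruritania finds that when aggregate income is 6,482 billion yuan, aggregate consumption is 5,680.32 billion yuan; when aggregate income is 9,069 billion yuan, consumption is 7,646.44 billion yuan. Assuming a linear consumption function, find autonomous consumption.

a = 754

MPC = ΔC/ΔY = (7646.44 − 5680.32)/(9069 − 6482) = 1966.12/2587 = 0.76
a = C − MPC·Y = 5680.32 − 0.76(6482) = 5680.32 − 4926.32 = 754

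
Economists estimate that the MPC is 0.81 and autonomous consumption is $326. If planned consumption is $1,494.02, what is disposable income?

Y = 1442

326 + 0.81Y = 1494.02
0.81Y = 1168.02, so Y = 1168.02/0.81 = 1442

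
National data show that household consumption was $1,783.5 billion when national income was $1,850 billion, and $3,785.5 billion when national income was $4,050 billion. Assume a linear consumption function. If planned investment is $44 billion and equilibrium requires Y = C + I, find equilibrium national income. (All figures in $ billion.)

Y = 1600

MPC = (3785.5 − 1783.5)/(4050 − 1850) = 2002/2200 = 0.91
a = 1783.5 − 0.91(1850) = 100
Equilibrium: Y = 100 + 0.91Y + 44
0.09Y = 144, so Y = 144/0.09 = 1600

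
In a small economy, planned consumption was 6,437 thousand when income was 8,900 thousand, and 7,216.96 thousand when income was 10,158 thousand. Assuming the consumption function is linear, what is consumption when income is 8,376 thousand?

MPC = (7216.96 − 6437)/(10158 − 8900) = 779.96/1258 = 0.62
a = 6437 − 0.62(8900) = 6437 − 5518 = 919
C = 919 + 0.62(8376) = 919 + 5193.12 = 6112.12

C = 6112.12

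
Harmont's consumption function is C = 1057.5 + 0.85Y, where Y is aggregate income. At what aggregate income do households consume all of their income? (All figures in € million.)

Y = 7050

At break-even, C = Y: 1057.5 + 0.85Y = Y
0.15Y = 1057.5, so Y = 1057.5/0.15 = 7050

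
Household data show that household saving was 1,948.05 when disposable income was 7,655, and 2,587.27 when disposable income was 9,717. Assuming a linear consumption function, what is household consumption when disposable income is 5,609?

MPS = ΔS/ΔY = (2587.27 − 1948.05)/(9717 − 7655) = 639.22/2062 = 0.31
MPC = 1 − MPS = 0.69
Autonomous saving = 1948.05 − 0.31(7655) = -425, so a = 425
C = 425 + 0.69(5609) = 425 + 3870.21 = 4295.21

C = 4295.21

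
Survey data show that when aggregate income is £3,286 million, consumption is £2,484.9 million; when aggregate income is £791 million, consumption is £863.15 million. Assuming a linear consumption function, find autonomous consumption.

a = 349

MPC = ΔC/ΔY = (2484.9 − 863.15)/(3286 − 791) = 1621.75/2495 = 0.65
a = C − MPC·Y = 863.15 − 0.65(791) = 863.15 − 514.15 = 349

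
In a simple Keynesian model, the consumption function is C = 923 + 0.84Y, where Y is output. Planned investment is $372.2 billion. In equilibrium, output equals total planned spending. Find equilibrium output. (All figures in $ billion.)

Y = C + I = 923 + 0.84Y + 372.2
Y − 0.84Y = 1295.2
0.16Y = 1295.2, so Y = 1295.2/0.16 = 8095

Y = 8095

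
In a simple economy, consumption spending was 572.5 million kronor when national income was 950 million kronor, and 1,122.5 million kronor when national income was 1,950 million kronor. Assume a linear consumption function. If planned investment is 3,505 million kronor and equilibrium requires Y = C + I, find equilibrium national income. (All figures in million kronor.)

MPC = (1122.5 − 572.5)/(1950 − 950) = 550/1000 = 0.55
a = 572.5 − 0.55(950) = 50
Equilibrium: Y = 50 + 0.55Y + 3505
0.45Y = 3555, so Y = 3555/0.45 = 7900

Y = 7900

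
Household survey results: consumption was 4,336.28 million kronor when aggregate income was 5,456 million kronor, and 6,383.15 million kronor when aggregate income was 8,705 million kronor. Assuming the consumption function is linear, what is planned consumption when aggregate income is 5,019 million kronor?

C = 4060.97

MPC = (6383.15 − 4336.28)/(8705 − 5456) = 2046.87/3249 = 0.63
a = 4336.28 − 0.63(5456) = 4336.28 − 3437.28 = 899
C = 899 + 0.63(5019) = 899 + 3161.97 = 4060.97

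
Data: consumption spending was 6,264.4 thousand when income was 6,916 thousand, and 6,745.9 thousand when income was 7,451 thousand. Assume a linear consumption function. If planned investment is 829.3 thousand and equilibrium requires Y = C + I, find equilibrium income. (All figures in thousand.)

MPC = (6745.9 − 6264.4)/(7451 − 6916) = 481.5/535 = 0.9
a = 6264.4 − 0.9(6916) = 40
Equilibrium: Y = 40 + 0.9Y + 829.3
0.1Y = 869.3, so Y = 869.3/0.1 = 8693

Y = 8693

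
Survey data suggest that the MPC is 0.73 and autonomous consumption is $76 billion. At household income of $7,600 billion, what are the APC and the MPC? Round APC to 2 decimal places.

MPC = 0.73 (the slope of the consumption function)
C = 76 + 0.73(7600) = 5624, so APC = 5624/7600 = 0.74

APC = 0.74; MPC = 0.73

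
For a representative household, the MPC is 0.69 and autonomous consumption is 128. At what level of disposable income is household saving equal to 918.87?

Y = 3377

S = Y − C = -128 + 0.31Y
-128 + 0.31Y = 918.87, so 0.31Y = 1046.87 and Y = 3377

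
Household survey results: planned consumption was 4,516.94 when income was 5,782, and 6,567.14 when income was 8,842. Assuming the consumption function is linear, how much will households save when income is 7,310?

MPC = (6567.14 − 4516.94)/(8842 − 5782) = 2050.2/3060 = 0.67
a = 4516.94 − 0.67(5782) = 4516.94 − 3873.94 = 643
C = 643 + 0.67(7310) = 5540.7
S = 7310 − 5540.7 = 1769.3

S = 1769.3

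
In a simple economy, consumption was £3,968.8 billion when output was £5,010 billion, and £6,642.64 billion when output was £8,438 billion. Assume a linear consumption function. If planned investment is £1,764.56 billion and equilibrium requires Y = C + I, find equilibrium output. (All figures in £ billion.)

MPC = (6642.64 − 3968.8)/(8438 − 5010) = 2673.84/3428 = 0.78
a = 3968.8 − 0.78(5010) = 61
Equilibrium: Y = 61 + 0.78Y + 1764.56
0.22Y = 1825.56, so Y = 1825.56/0.22 = 8298

Y = 8298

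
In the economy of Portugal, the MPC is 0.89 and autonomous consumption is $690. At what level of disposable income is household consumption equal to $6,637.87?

690 + 0.89Y = 6637.87
0.89Y = 5947.87, so Y = 5947.87/0.89 = 6683

Y = 6683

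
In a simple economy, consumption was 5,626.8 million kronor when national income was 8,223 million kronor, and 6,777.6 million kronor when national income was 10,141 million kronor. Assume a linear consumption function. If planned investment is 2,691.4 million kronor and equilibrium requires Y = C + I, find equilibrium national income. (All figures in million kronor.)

Y = 8461

MPC = (6777.6 − 5626.8)/(10141 − 8223) = 1150.8/1918 = 0.6
a = 5626.8 − 0.6(8223) = 693
Equilibrium: Y = 693 + 0.6Y + 2691.4
0.4Y = 3384.4, so Y = 3384.4/0.4 = 8461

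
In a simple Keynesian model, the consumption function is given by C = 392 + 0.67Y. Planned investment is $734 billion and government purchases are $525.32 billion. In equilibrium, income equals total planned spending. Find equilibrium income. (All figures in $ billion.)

Y = 5004

Y = C + I + G = 392 + 0.67Y + 734 + 525.32
Y − 0.67Y = 1651.32
0.33Y = 1651.32, so Y = 1651.32/0.33 = 5004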